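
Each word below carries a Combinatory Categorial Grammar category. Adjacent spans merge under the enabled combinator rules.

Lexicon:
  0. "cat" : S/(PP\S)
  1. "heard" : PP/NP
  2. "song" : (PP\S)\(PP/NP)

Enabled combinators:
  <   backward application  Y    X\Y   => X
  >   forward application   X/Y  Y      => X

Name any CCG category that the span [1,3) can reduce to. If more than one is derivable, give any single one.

PP\S

[0,3] S   >
  [0,1] "cat" : S/(PP\S)
  [1,3] PP\S   <
    [1,2] "heard" : PP/NP
    [2,3] "song" : (PP\S)\(PP/NP)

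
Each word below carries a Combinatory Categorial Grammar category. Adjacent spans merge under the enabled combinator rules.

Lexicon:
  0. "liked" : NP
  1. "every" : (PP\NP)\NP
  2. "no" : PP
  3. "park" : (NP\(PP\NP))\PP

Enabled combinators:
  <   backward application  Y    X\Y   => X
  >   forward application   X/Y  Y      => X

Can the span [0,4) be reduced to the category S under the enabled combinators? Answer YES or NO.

NO

NP (PP\NP)\NP PP (NP\(PP\NP))\PP
CKY chart[0,4] = {NP}; S ∉ chart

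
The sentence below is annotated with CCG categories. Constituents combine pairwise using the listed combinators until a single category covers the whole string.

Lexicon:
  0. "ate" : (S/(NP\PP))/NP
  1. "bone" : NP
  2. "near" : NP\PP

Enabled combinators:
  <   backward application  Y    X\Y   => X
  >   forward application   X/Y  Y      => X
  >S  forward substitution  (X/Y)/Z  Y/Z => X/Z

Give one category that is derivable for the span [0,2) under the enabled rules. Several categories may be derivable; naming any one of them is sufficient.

[0,3] S   >
  [0,2] S/(NP\PP)   >
    [0,1] "ate" : (S/(NP\PP))/NP
    [1,2] "bone" : NP
  [2,3] "near" : NP\PP

S/(NP\PP)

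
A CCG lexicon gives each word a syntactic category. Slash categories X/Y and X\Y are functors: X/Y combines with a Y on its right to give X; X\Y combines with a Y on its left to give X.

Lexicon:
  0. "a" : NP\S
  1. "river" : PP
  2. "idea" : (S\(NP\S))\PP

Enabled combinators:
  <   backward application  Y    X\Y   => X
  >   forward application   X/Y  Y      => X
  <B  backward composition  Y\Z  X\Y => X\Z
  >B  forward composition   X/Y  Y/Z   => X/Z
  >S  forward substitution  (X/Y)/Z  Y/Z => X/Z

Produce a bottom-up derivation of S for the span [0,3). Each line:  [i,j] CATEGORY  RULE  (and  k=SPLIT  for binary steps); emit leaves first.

[0,3] S   <
  [0,1] "a" : NP\S
  [1,3] S\(NP\S)   <
    [1,2] "river" : PP
    [2,3] "idea" : (S\(NP\S))\PP

[0,1] NP\S  lex  "a"
[1,2] PP  lex  "river"
[2,3] (S\(NP\S))\PP  lex  "idea"
[1,3] S\(NP\S)  <  k=2
[0,3] S  <  k=1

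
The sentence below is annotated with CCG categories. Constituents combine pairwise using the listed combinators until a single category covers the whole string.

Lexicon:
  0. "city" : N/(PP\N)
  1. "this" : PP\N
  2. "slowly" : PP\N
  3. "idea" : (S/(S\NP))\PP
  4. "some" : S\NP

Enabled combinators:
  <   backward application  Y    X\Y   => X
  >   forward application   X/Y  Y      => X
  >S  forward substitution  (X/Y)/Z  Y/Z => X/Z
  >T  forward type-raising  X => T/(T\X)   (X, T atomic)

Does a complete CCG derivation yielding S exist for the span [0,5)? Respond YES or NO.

[0,5] S   >
  [0,4] S/(S\NP)   <
    [0,3] PP   <
      [0,2] N   >
        [0,1] "city" : N/(PP\N)
        [1,2] "this" : PP\N
      [2,3] "slowly" : PP\N
    [3,4] "idea" : (S/(S\NP))\PP
  [4,5] "some" : S\NP

YES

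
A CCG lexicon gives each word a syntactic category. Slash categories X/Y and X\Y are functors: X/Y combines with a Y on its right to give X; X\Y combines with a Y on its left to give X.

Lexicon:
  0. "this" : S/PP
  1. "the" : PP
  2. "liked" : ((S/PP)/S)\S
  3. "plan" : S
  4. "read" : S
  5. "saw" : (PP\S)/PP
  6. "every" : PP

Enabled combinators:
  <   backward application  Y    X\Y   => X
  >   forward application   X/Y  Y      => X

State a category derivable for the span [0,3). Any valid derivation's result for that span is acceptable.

[0,7] S   >
  [0,4] S/PP   >
    [0,3] (S/PP)/S   <
      [0,2] S   >
        [0,1] "this" : S/PP
        [1,2] "the" : PP
      [2,3] "liked" : ((S/PP)/S)\S
    [3,4] "plan" : S
  [4,7] PP   <
    [4,5] "read" : S
    [5,7] PP\S   >
      [5,6] "saw" : (PP\S)/PP
      [6,7] "every" : PP

(S/PP)/S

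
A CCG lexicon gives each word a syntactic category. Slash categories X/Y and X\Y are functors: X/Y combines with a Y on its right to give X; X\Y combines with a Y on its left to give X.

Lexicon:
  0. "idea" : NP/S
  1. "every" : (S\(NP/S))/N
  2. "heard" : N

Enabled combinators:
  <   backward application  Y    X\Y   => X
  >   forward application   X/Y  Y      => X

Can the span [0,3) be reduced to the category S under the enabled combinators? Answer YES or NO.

YES

[0,3] S   <
  [0,1] "idea" : NP/S
  [1,3] S\(NP/S)   >
    [1,2] "every" : (S\(NP/S))/N
    [2,3] "heard" : N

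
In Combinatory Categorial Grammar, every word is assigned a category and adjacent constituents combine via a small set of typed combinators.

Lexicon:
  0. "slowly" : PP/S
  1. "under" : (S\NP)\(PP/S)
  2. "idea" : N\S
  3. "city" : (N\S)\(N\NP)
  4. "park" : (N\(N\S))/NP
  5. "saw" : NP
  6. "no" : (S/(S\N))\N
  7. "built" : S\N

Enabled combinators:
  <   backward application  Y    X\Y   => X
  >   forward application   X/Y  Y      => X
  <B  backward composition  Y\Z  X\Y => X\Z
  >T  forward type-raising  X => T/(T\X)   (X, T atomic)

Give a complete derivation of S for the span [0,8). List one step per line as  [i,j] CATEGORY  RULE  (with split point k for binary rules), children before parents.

[0,8] S   >
  [0,7] S/(S\N)   <
    [0,6] N   <
      [0,4] N\S   <
        [0,3] N\NP   <B
          [0,2] S\NP   <
            [0,1] "slowly" : PP/S
            [1,2] "under" : (S\NP)\(PP/S)
          [2,3] "idea" : N\S
        [3,4] "city" : (N\S)\(N\NP)
      [4,6] N\(N\S)   >
        [4,5] "park" : (N\(N\S))/NP
        [5,6] "saw" : NP
    [6,7] "no" : (S/(S\N))\N
  [7,8] "built" : S\N

[0,1] PP/S  lex  "slowly"
[1,2] (S\NP)\(PP/S)  lex  "under"
[0,2] S\NP  <  k=1
[2,3] N\S  lex  "idea"
[0,3] N\NP  <B  k=2
[3,4] (N\S)\(N\NP)  lex  "city"
[0,4] N\S  <  k=3
[4,5] (N\(N\S))/NP  lex  "park"
[5,6] NP  lex  "saw"
[4,6] N\(N\S)  >  k=5
[0,6] N  <  k=4
[6,7] (S/(S\N))\N  lex  "no"
[0,7] S/(S\N)  <  k=6
[7,8] S\N  lex  "built"
[0,8] S  >  k=7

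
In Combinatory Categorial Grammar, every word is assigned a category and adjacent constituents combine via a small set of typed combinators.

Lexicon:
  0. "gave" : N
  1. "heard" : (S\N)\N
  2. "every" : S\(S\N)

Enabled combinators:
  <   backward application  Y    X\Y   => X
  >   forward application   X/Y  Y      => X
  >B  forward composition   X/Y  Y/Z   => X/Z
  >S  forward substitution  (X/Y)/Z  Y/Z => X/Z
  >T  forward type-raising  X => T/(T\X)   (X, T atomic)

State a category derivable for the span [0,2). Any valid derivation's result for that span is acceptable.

S\N

[0,3] S   <
  [0,2] S\N   <
    [0,1] "gave" : N
    [1,2] "heard" : (S\N)\N
  [2,3] "every" : S\(S\N)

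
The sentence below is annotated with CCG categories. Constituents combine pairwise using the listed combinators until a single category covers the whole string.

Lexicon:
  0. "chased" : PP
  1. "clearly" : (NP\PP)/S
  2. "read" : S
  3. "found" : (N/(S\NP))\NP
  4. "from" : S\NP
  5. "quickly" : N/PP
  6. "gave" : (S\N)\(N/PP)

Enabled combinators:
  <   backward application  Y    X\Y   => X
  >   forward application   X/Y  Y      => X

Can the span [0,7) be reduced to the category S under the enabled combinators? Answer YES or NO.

[0,7] S   <
  [0,5] N   >
    [0,4] N/(S\NP)   <
      [0,3] NP   <
        [0,1] "chased" : PP
        [1,3] NP\PP   >
          [1,2] "clearly" : (NP\PP)/S
          [2,3] "read" : S
      [3,4] "found" : (N/(S\NP))\NP
    [4,5] "from" : S\NP
  [5,7] S\N   <
    [5,6] "quickly" : N/PP
    [6,7] "gave" : (S\N)\(N/PP)

YES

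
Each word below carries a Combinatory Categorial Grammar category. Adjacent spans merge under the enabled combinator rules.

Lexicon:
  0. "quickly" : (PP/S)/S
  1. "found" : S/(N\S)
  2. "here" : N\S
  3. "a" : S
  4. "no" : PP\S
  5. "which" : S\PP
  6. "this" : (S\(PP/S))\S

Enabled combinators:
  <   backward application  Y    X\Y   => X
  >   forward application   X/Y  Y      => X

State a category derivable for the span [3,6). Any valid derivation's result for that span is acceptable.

[0,7] S   <
  [0,3] PP/S   >
    [0,1] "quickly" : (PP/S)/S
    [1,3] S   >
      [1,2] "found" : S/(N\S)
      [2,3] "here" : N\S
  [3,7] S\(PP/S)   <
    [3,6] S   <
      [3,5] PP   <
        [3,4] "a" : S
        [4,5] "no" : PP\S
      [5,6] "which" : S\PP
    [6,7] "this" : (S\(PP/S))\S

S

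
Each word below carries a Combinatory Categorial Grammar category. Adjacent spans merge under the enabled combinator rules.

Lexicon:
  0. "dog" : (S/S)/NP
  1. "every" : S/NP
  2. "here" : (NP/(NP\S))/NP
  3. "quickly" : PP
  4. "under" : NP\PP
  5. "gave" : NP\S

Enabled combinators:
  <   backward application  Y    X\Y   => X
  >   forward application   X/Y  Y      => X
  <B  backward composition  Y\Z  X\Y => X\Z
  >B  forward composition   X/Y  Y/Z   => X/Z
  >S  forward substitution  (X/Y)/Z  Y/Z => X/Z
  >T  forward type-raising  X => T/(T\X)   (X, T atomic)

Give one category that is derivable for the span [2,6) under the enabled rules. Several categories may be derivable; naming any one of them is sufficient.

NP

[0,6] S   >
  [0,2] S/NP   >S
    [0,1] "dog" : (S/S)/NP
    [1,2] "every" : S/NP
  [2,6] NP   >
    [2,5] NP/(NP\S)   >
      [2,3] "here" : (NP/(NP\S))/NP
      [3,5] NP   <
        [3,4] "quickly" : PP
        [4,5] "under" : NP\PP
    [5,6] "gave" : NP\S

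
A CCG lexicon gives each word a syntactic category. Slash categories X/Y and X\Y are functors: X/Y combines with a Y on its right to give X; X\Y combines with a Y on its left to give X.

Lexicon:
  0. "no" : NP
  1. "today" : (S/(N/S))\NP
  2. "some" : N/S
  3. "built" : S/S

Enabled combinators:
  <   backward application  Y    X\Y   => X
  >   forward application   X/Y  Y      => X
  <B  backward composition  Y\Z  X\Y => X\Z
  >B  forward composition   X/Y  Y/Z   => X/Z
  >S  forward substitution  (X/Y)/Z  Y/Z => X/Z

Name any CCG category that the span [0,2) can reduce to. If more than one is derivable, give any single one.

S/(N/S)

[0,4] S   >
  [0,2] S/(N/S)   <
    [0,1] "no" : NP
    [1,2] "today" : (S/(N/S))\NP
  [2,4] N/S   >B
    [2,3] "some" : N/S
    [3,4] "built" : S/S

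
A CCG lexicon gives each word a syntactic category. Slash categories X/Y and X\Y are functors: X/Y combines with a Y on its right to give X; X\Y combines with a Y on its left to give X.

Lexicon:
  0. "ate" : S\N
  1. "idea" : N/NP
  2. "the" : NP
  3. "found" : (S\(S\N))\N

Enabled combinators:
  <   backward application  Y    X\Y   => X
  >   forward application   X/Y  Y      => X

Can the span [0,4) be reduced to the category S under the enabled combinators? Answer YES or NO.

[0,4] S   <
  [0,1] "ate" : S\N
  [1,4] S\(S\N)   <
    [1,3] N   >
      [1,2] "idea" : N/NP
      [2,3] "the" : NP
    [3,4] "found" : (S\(S\N))\N

YES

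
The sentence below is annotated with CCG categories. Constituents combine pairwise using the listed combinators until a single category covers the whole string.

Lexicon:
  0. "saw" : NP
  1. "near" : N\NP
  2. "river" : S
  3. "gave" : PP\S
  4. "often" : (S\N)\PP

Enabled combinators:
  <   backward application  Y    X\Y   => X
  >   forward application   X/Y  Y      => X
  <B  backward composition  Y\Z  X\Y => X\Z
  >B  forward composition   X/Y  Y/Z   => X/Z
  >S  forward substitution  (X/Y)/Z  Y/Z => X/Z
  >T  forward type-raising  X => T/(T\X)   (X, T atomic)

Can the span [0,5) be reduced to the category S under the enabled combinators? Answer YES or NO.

[0,5] S   <
  [0,2] N   >
    [0,1] N/(N\NP)   >T
      [0,1] "saw" : NP
    [1,2] "near" : N\NP
  [2,5] S\N   <
    [2,4] PP   >
      [2,3] PP/(PP\S)   >T
        [2,3] "river" : S
      [3,4] "gave" : PP\S
    [4,5] "often" : (S\N)\PP

YES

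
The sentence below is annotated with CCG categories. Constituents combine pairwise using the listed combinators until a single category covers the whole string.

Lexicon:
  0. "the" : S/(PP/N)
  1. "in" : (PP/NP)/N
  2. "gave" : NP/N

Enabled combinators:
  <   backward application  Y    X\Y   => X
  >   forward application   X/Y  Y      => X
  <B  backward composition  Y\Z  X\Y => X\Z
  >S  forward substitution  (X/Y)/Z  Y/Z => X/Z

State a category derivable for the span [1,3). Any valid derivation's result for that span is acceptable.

PP/N

[0,3] S   >
  [0,1] "the" : S/(PP/N)
  [1,3] PP/N   >S
    [1,2] "in" : (PP/NP)/N
    [2,3] "gave" : NP/N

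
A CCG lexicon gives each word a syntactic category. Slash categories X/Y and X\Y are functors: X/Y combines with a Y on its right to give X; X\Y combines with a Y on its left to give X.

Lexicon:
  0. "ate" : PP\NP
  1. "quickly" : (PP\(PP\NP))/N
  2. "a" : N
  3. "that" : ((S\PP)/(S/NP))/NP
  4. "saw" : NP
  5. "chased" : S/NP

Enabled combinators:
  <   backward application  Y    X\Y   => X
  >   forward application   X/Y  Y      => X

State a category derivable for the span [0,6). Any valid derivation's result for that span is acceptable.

S

[0,6] S   <
  [0,3] PP   <
    [0,1] "ate" : PP\NP
    [1,3] PP\(PP\NP)   >
      [1,2] "quickly" : (PP\(PP\NP))/N
      [2,3] "a" : N
  [3,6] S\PP   >
    [3,5] (S\PP)/(S/NP)   >
      [3,4] "that" : ((S\PP)/(S/NP))/NP
      [4,5] "saw" : NP
    [5,6] "chased" : S/NP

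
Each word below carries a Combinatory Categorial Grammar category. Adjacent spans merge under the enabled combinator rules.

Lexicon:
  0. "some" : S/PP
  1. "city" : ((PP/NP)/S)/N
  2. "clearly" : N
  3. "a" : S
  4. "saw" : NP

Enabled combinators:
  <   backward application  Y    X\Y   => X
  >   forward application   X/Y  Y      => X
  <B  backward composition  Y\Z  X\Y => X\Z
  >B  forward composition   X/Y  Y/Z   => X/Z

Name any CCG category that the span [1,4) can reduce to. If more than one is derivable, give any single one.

[0,5] S   >
  [0,4] S/NP   >B
    [0,1] "some" : S/PP
    [1,4] PP/NP   >
      [1,3] (PP/NP)/S   >
        [1,2] "city" : ((PP/NP)/S)/N
        [2,3] "clearly" : N
      [3,4] "a" : S
  [4,5] "saw" : NP

PP/NP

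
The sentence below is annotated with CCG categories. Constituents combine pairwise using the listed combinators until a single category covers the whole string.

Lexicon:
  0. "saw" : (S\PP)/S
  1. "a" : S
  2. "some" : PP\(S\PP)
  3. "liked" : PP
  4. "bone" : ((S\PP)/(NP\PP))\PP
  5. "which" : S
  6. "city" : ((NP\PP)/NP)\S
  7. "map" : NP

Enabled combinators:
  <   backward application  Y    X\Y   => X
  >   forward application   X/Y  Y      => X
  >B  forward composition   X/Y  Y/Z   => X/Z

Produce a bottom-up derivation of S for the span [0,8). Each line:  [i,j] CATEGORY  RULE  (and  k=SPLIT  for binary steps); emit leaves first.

[0,1] (S\PP)/S  lex  "saw"
[1,2] S  lex  "a"
[0,2] S\PP  >  k=1
[2,3] PP\(S\PP)  lex  "some"
[0,3] PP  <  k=2
[3,4] PP  lex  "liked"
[4,5] ((S\PP)/(NP\PP))\PP  lex  "bone"
[3,5] (S\PP)/(NP\PP)  <  k=4
[5,6] S  lex  "which"
[6,7] ((NP\PP)/NP)\S  lex  "city"
[5,7] (NP\PP)/NP  <  k=6
[7,8] NP  lex  "map"
[5,8] NP\PP  >  k=7
[3,8] S\PP  >  k=5
[0,8] S  <  k=3

[0,8] S   <
  [0,3] PP   <
    [0,2] S\PP   >
      [0,1] "saw" : (S\PP)/S
      [1,2] "a" : S
    [2,3] "some" : PP\(S\PP)
  [3,8] S\PP   >
    [3,5] (S\PP)/(NP\PP)   <
      [3,4] "liked" : PP
      [4,5] "bone" : ((S\PP)/(NP\PP))\PP
    [5,8] NP\PP   >
      [5,7] (NP\PP)/NP   <
        [5,6] "which" : S
        [6,7] "city" : ((NP\PP)/NP)\S
      [7,8] "map" : NP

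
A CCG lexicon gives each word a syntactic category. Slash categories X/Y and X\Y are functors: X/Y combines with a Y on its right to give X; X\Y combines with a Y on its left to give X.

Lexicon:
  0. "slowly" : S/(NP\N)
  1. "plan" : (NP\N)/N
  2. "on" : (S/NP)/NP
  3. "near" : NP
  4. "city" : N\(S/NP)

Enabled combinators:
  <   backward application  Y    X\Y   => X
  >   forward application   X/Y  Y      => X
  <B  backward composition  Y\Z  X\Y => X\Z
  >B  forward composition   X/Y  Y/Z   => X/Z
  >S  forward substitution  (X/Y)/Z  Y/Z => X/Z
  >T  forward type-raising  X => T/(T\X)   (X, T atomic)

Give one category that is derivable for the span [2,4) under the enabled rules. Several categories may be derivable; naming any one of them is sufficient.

[0,5] S   >
  [0,1] "slowly" : S/(NP\N)
  [1,5] NP\N   >
    [1,2] "plan" : (NP\N)/N
    [2,5] N   <
      [2,4] S/NP   >
        [2,3] "on" : (S/NP)/NP
        [3,4] "near" : NP
      [4,5] "city" : N\(S/NP)

S/NP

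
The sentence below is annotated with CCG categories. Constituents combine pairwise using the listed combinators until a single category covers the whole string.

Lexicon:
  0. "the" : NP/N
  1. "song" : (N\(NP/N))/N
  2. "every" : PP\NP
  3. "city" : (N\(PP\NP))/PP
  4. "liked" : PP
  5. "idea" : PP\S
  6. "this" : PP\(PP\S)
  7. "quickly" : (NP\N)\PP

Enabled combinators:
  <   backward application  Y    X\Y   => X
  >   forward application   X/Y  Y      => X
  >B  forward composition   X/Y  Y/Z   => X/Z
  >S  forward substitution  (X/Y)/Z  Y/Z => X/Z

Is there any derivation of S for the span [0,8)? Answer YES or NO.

NO

NP/N (N\(NP/N))/N PP\NP (N\(PP\NP))/PP PP PP\S PP\(PP\S) (NP\N)\PP
CKY chart[0,8] = {NP}; S ∉ chart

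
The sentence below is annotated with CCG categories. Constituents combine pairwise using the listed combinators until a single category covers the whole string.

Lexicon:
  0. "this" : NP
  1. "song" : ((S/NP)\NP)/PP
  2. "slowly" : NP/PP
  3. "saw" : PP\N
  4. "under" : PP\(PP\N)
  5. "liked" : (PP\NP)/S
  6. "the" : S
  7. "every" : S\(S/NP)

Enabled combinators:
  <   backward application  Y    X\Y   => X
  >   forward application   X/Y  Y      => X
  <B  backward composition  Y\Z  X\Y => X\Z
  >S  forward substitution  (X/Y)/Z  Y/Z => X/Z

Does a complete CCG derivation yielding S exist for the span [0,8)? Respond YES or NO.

YES

[0,8] S   <
  [0,7] S/NP   <
    [0,1] "this" : NP
    [1,7] (S/NP)\NP   >
      [1,2] "song" : ((S/NP)\NP)/PP
      [2,7] PP   <
        [2,5] NP   >
          [2,3] "slowly" : NP/PP
          [3,5] PP   <
            [3,4] "saw" : PP\N
            [4,5] "under" : PP\(PP\N)
        [5,7] PP\NP   >
          [5,6] "liked" : (PP\NP)/S
          [6,7] "the" : S
  [7,8] "every" : S\(S/NP)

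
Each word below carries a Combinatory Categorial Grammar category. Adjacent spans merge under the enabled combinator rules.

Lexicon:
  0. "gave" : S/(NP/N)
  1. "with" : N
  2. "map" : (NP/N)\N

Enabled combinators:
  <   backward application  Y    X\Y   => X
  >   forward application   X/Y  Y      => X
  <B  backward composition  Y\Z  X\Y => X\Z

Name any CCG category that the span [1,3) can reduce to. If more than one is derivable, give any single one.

[0,3] S   >
  [0,1] "gave" : S/(NP/N)
  [1,3] NP/N   <
    [1,2] "with" : N
    [2,3] "map" : (NP/N)\N

NP/N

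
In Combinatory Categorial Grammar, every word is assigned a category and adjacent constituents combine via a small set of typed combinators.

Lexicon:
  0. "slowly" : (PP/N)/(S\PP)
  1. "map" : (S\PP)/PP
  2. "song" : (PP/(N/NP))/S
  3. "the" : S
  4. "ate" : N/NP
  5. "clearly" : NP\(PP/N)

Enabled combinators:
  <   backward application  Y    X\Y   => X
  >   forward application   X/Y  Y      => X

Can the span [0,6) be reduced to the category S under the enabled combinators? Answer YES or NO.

(PP/N)/(S\PP) (S\PP)/PP (PP/(N/NP))/S S N/NP NP\(PP/N)
CKY chart[0,6] = {NP}; S ∉ chart

NO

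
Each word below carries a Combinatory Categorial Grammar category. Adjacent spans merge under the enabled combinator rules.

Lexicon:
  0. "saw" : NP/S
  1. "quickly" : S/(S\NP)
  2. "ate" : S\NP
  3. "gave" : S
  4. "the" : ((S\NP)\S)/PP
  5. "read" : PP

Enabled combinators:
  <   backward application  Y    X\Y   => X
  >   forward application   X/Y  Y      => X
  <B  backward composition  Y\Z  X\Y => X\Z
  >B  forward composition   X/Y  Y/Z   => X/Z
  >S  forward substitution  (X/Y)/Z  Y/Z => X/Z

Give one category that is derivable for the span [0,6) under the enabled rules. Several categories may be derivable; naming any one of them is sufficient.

[0,6] S   <
  [0,3] NP   >
    [0,1] "saw" : NP/S
    [1,3] S   >
      [1,2] "quickly" : S/(S\NP)
      [2,3] "ate" : S\NP
  [3,6] S\NP   <
    [3,4] "gave" : S
    [4,6] (S\NP)\S   >
      [4,5] "the" : ((S\NP)\S)/PP
      [5,6] "read" : PP

S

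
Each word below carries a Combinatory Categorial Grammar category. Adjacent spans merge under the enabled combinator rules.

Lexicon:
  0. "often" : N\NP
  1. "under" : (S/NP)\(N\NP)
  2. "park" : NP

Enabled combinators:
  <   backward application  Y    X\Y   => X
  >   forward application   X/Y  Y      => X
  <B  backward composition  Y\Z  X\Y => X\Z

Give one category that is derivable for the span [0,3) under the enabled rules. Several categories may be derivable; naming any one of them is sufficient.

S

[0,3] S   >
  [0,2] S/NP   <
    [0,1] "often" : N\NP
    [1,2] "under" : (S/NP)\(N\NP)
  [2,3] "park" : NP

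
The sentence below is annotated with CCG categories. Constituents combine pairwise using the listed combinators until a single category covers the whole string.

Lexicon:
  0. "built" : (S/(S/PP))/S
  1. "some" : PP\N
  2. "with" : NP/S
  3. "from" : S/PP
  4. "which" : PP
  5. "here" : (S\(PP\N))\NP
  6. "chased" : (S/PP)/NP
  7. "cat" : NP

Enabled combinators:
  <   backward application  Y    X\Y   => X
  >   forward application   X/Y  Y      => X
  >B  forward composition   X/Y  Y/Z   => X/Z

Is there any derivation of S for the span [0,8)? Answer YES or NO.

YES

[0,8] S   >
  [0,6] S/(S/PP)   >
    [0,1] "built" : (S/(S/PP))/S
    [1,6] S   <
      [1,2] "some" : PP\N
      [2,6] S\(PP\N)   <
        [2,5] NP   >
          [2,4] NP/PP   >B
            [2,3] "with" : NP/S
            [3,4] "from" : S/PP
          [4,5] "which" : PP
        [5,6] "here" : (S\(PP\N))\NP
  [6,8] S/PP   >
    [6,7] "chased" : (S/PP)/NP
    [7,8] "cat" : NP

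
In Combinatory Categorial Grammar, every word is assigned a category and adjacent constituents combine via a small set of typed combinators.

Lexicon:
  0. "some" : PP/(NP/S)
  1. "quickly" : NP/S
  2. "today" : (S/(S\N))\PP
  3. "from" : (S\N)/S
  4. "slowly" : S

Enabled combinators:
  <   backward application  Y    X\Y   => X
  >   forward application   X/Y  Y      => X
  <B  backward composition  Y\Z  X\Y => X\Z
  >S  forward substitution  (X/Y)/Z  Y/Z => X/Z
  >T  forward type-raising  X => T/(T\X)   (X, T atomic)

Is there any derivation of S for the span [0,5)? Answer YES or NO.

YES

[0,5] S   >
  [0,3] S/(S\N)   <
    [0,2] PP   >
      [0,1] "some" : PP/(NP/S)
      [1,2] "quickly" : NP/S
    [2,3] "today" : (S/(S\N))\PP
  [3,5] S\N   >
    [3,4] "from" : (S\N)/S
    [4,5] "slowly" : S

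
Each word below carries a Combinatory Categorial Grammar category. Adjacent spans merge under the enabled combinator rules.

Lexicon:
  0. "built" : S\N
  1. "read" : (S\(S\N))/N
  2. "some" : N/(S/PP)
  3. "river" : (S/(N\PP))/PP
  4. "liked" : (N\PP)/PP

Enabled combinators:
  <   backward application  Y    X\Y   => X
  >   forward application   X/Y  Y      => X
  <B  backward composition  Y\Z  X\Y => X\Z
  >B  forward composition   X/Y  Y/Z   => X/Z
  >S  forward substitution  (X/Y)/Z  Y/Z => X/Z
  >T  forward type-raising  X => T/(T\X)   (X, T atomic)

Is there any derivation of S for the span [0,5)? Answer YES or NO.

[0,5] S   <
  [0,1] "built" : S\N
  [1,5] S\(S\N)   >
    [1,2] "read" : (S\(S\N))/N
    [2,5] N   >
      [2,3] "some" : N/(S/PP)
      [3,5] S/PP   >S
        [3,4] "river" : (S/(N\PP))/PP
        [4,5] "liked" : (N\PP)/PP

YES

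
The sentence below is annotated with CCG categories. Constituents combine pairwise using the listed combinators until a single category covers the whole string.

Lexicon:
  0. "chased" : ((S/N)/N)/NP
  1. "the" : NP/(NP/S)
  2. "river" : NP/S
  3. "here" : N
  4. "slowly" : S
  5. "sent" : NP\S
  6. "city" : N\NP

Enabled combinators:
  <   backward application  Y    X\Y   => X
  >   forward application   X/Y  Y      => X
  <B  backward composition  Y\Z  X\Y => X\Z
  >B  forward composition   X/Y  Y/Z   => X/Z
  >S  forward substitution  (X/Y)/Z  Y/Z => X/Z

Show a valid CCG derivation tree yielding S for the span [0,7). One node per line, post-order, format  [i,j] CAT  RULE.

[0,1] ((S/N)/N)/NP  lex  "chased"
[1,2] NP/(NP/S)  lex  "the"
[2,3] NP/S  lex  "river"
[1,3] NP  >  k=2
[0,3] (S/N)/N  >  k=1
[3,4] N  lex  "here"
[0,4] S/N  >  k=3
[4,5] S  lex  "slowly"
[5,6] NP\S  lex  "sent"
[6,7] N\NP  lex  "city"
[5,7] N\S  <B  k=6
[4,7] N  <  k=5
[0,7] S  >  k=4

[0,7] S   >
  [0,4] S/N   >
    [0,3] (S/N)/N   >
      [0,1] "chased" : ((S/N)/N)/NP
      [1,3] NP   >
        [1,2] "the" : NP/(NP/S)
        [2,3] "river" : NP/S
    [3,4] "here" : N
  [4,7] N   <
    [4,5] "slowly" : S
    [5,7] N\S   <B
      [5,6] "sent" : NP\S
      [6,7] "city" : N\NP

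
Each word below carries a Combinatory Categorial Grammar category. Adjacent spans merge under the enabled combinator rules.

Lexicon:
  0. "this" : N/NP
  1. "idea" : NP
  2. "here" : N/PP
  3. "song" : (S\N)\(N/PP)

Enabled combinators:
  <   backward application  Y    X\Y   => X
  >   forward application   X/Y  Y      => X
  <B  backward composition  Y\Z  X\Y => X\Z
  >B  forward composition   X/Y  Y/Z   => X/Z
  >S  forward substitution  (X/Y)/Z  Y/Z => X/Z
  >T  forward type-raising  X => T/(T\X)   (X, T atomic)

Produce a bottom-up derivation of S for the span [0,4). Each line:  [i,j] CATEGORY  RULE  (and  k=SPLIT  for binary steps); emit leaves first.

[0,4] S   <
  [0,2] N   >
    [0,1] "this" : N/NP
    [1,2] "idea" : NP
  [2,4] S\N   <
    [2,3] "here" : N/PP
    [3,4] "song" : (S\N)\(N/PP)

[0,1] N/NP  lex  "this"
[1,2] NP  lex  "idea"
[0,2] N  >  k=1
[2,3] N/PP  lex  "here"
[3,4] (S\N)\(N/PP)  lex  "song"
[2,4] S\N  <  k=3
[0,4] S  <  k=2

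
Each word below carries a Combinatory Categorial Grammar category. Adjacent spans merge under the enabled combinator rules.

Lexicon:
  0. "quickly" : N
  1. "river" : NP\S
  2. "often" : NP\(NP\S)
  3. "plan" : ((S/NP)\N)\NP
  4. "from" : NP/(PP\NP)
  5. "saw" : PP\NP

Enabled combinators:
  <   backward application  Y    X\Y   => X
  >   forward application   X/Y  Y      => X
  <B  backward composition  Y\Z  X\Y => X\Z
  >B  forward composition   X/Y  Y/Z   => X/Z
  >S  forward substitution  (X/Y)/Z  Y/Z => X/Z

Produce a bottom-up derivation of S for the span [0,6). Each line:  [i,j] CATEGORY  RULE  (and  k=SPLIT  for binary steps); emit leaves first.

[0,6] S   >
  [0,4] S/NP   <
    [0,1] "quickly" : N
    [1,4] (S/NP)\N   <
      [1,3] NP   <
        [1,2] "river" : NP\S
        [2,3] "often" : NP\(NP\S)
      [3,4] "plan" : ((S/NP)\N)\NP
  [4,6] NP   >
    [4,5] "from" : NP/(PP\NP)
    [5,6] "saw" : PP\NP

[0,1] N  lex  "quickly"
[1,2] NP\S  lex  "river"
[2,3] NP\(NP\S)  lex  "often"
[1,3] NP  <  k=2
[3,4] ((S/NP)\N)\NP  lex  "plan"
[1,4] (S/NP)\N  <  k=3
[0,4] S/NP  <  k=1
[4,5] NP/(PP\NP)  lex  "from"
[5,6] PP\NP  lex  "saw"
[4,6] NP  >  k=5
[0,6] S  >  k=4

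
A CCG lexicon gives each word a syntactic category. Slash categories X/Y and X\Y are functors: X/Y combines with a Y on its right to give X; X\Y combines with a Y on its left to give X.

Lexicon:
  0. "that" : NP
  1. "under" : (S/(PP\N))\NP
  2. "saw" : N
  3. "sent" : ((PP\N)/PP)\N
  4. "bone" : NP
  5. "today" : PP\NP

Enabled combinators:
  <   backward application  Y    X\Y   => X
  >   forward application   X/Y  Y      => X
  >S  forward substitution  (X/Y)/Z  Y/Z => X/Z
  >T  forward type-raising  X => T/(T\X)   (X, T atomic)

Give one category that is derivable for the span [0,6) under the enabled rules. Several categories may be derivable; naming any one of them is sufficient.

S

[0,6] S   >
  [0,2] S/(PP\N)   <
    [0,1] "that" : NP
    [1,2] "under" : (S/(PP\N))\NP
  [2,6] PP\N   >
    [2,4] (PP\N)/PP   <
      [2,3] "saw" : N
      [3,4] "sent" : ((PP\N)/PP)\N
    [4,6] PP   <
      [4,5] "bone" : NP
      [5,6] "today" : PP\NP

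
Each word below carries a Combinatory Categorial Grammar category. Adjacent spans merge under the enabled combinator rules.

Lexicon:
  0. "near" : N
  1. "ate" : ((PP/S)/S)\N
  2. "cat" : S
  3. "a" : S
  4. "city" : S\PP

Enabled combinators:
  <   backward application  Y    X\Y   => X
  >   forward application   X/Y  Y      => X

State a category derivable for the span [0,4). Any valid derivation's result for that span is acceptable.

[0,5] S   <
  [0,4] PP   >
    [0,3] PP/S   >
      [0,2] (PP/S)/S   <
        [0,1] "near" : N
        [1,2] "ate" : ((PP/S)/S)\N
      [2,3] "cat" : S
    [3,4] "a" : S
  [4,5] "city" : S\PP

PP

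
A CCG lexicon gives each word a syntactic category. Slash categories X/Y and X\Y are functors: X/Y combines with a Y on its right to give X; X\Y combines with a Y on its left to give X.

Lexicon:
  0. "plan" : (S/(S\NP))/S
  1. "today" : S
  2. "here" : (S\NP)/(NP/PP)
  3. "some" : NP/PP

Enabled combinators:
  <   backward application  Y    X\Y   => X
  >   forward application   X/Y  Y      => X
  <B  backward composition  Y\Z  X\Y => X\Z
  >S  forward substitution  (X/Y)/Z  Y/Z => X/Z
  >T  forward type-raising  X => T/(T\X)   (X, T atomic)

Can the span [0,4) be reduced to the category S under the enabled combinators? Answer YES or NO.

YES

[0,4] S   >
  [0,2] S/(S\NP)   >
    [0,1] "plan" : (S/(S\NP))/S
    [1,2] "today" : S
  [2,4] S\NP   >
    [2,3] "here" : (S\NP)/(NP/PP)
    [3,4] "some" : NP/PP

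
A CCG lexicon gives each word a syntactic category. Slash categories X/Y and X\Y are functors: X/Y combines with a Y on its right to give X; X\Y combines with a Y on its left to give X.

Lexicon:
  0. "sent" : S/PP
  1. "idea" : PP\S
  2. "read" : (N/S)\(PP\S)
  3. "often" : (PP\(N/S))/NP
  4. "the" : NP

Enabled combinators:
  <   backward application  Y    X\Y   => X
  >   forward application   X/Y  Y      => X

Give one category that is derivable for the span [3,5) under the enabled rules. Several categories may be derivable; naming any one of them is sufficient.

[0,5] S   >
  [0,1] "sent" : S/PP
  [1,5] PP   <
    [1,3] N/S   <
      [1,2] "idea" : PP\S
      [2,3] "read" : (N/S)\(PP\S)
    [3,5] PP\(N/S)   >
      [3,4] "often" : (PP\(N/S))/NP
      [4,5] "the" : NP

PP\(N/S)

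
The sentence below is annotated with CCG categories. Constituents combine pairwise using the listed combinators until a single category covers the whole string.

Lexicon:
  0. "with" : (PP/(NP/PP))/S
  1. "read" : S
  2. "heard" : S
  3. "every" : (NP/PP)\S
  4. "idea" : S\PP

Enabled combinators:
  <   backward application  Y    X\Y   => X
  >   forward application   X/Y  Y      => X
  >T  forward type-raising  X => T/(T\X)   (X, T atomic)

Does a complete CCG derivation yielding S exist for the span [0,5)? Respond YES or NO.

YES

[0,5] S   <
  [0,4] PP   >
    [0,2] PP/(NP/PP)   >
      [0,1] "with" : (PP/(NP/PP))/S
      [1,2] "read" : S
    [2,4] NP/PP   <
      [2,3] "heard" : S
      [3,4] "every" : (NP/PP)\S
  [4,5] "idea" : S\PP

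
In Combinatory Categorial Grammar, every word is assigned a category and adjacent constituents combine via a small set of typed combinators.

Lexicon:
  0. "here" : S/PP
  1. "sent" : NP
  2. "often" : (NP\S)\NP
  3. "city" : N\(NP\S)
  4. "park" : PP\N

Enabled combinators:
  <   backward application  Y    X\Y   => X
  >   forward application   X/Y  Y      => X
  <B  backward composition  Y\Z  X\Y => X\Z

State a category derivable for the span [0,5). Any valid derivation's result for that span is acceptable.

[0,5] S   >
  [0,1] "here" : S/PP
  [1,5] PP   <
    [1,4] N   <
      [1,3] NP\S   <
        [1,2] "sent" : NP
        [2,3] "often" : (NP\S)\NP
      [3,4] "city" : N\(NP\S)
    [4,5] "park" : PP\N

S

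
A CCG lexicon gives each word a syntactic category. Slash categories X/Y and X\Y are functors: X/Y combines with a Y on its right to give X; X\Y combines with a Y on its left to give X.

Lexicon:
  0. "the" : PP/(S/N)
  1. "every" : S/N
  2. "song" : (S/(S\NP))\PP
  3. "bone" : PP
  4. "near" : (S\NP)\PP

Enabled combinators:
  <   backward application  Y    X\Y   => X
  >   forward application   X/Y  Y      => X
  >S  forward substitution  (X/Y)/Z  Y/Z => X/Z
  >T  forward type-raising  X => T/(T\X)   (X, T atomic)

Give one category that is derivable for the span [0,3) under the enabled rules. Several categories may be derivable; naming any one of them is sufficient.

[0,5] S   >
  [0,3] S/(S\NP)   <
    [0,2] PP   >
      [0,1] "the" : PP/(S/N)
      [1,2] "every" : S/N
    [2,3] "song" : (S/(S\NP))\PP
  [3,5] S\NP   <
    [3,4] "bone" : PP
    [4,5] "near" : (S\NP)\PP

S/(S\NP)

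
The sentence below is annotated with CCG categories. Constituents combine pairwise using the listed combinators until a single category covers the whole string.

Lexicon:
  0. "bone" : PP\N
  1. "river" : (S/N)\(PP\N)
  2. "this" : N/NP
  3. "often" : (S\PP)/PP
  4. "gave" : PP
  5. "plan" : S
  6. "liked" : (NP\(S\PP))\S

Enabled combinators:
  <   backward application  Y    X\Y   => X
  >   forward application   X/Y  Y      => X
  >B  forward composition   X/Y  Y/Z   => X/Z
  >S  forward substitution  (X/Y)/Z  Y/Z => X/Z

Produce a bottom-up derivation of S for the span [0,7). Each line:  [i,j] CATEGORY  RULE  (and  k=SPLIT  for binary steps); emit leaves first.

[0,1] PP\N  lex  "bone"
[1,2] (S/N)\(PP\N)  lex  "river"
[0,2] S/N  <  k=1
[2,3] N/NP  lex  "this"
[3,4] (S\PP)/PP  lex  "often"
[4,5] PP  lex  "gave"
[3,5] S\PP  >  k=4
[5,6] S  lex  "plan"
[6,7] (NP\(S\PP))\S  lex  "liked"
[5,7] NP\(S\PP)  <  k=6
[3,7] NP  <  k=5
[2,7] N  >  k=3
[0,7] S  >  k=2

[0,7] S   >
  [0,2] S/N   <
    [0,1] "bone" : PP\N
    [1,2] "river" : (S/N)\(PP\N)
  [2,7] N   >
    [2,3] "this" : N/NP
    [3,7] NP   <
      [3,5] S\PP   >
        [3,4] "often" : (S\PP)/PP
        [4,5] "gave" : PP
      [5,7] NP\(S\PP)   <
        [5,6] "plan" : S
        [6,7] "liked" : (NP\(S\PP))\S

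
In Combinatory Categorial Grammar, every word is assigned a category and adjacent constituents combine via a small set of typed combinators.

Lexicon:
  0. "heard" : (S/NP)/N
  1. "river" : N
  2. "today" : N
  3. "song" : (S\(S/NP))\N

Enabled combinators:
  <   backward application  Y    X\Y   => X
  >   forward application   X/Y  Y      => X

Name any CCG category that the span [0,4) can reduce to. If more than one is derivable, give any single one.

[0,4] S   <
  [0,2] S/NP   >
    [0,1] "heard" : (S/NP)/N
    [1,2] "river" : N
  [2,4] S\(S/NP)   <
    [2,3] "today" : N
    [3,4] "song" : (S\(S/NP))\N

S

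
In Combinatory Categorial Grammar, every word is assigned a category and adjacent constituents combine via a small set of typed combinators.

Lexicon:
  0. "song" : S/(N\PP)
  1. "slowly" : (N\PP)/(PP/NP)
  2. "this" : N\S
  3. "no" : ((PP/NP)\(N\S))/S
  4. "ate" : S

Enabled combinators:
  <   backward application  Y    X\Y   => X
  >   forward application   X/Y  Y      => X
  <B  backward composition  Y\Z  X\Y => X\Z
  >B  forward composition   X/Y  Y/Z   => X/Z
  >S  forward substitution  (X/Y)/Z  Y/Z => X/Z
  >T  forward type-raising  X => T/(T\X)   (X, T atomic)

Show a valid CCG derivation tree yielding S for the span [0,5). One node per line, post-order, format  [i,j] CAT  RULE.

[0,5] S   >
  [0,1] "song" : S/(N\PP)
  [1,5] N\PP   >
    [1,2] "slowly" : (N\PP)/(PP/NP)
    [2,5] PP/NP   <
      [2,3] "this" : N\S
      [3,5] (PP/NP)\(N\S)   >
        [3,4] "no" : ((PP/NP)\(N\S))/S
        [4,5] "ate" : S

[0,1] S/(N\PP)  lex  "song"
[1,2] (N\PP)/(PP/NP)  lex  "slowly"
[2,3] N\S  lex  "this"
[3,4] ((PP/NP)\(N\S))/S  lex  "no"
[4,5] S  lex  "ate"
[3,5] (PP/NP)\(N\S)  >  k=4
[2,5] PP/NP  <  k=3
[1,5] N\PP  >  k=2
[0,5] S  >  k=1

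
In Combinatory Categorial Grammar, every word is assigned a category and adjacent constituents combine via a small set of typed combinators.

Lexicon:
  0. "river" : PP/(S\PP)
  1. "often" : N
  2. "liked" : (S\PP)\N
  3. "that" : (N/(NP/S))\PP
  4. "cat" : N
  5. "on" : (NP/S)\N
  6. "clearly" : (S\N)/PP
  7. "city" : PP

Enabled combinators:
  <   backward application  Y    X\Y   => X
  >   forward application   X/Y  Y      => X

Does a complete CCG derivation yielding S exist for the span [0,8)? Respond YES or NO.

[0,8] S   <
  [0,6] N   >
    [0,4] N/(NP/S)   <
      [0,3] PP   >
        [0,1] "river" : PP/(S\PP)
        [1,3] S\PP   <
          [1,2] "often" : N
          [2,3] "liked" : (S\PP)\N
      [3,4] "that" : (N/(NP/S))\PP
    [4,6] NP/S   <
      [4,5] "cat" : N
      [5,6] "on" : (NP/S)\N
  [6,8] S\N   >
    [6,7] "clearly" : (S\N)/PP
    [7,8] "city" : PP

YES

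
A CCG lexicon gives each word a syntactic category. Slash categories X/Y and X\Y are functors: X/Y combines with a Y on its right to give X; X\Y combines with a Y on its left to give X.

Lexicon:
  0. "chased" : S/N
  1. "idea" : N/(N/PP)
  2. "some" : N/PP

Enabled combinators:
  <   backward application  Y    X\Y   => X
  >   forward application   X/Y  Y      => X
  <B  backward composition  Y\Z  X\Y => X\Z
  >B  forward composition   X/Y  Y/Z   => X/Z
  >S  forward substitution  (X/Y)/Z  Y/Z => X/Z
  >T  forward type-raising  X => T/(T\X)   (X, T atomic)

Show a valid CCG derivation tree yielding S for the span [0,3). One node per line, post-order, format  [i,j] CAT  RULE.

[0,1] S/N  lex  "chased"
[1,2] N/(N/PP)  lex  "idea"
[2,3] N/PP  lex  "some"
[1,3] N  >  k=2
[0,3] S  >  k=1

[0,3] S   >
  [0,1] "chased" : S/N
  [1,3] N   >
    [1,2] "idea" : N/(N/PP)
    [2,3] "some" : N/PP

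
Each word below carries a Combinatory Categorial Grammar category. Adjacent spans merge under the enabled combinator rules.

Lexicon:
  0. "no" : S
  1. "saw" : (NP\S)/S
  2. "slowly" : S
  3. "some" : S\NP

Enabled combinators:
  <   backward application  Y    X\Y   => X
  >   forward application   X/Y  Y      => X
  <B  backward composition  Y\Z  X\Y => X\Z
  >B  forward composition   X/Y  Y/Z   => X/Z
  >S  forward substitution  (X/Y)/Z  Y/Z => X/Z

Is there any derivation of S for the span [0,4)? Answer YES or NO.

YES

[0,4] S   <
  [0,3] NP   <
    [0,1] "no" : S
    [1,3] NP\S   >
      [1,2] "saw" : (NP\S)/S
      [2,3] "slowly" : S
  [3,4] "some" : S\NP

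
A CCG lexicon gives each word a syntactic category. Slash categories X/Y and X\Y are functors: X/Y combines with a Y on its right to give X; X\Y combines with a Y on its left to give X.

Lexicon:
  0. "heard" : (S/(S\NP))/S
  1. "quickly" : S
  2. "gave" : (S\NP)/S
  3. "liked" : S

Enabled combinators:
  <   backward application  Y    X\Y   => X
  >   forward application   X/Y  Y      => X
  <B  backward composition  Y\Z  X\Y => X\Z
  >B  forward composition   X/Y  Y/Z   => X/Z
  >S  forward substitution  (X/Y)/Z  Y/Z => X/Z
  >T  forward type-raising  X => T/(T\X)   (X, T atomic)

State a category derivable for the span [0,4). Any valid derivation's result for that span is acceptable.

S

[0,4] S   >
  [0,2] S/(S\NP)   >
    [0,1] "heard" : (S/(S\NP))/S
    [1,2] "quickly" : S
  [2,4] S\NP   >
    [2,3] "gave" : (S\NP)/S
    [3,4] "liked" : S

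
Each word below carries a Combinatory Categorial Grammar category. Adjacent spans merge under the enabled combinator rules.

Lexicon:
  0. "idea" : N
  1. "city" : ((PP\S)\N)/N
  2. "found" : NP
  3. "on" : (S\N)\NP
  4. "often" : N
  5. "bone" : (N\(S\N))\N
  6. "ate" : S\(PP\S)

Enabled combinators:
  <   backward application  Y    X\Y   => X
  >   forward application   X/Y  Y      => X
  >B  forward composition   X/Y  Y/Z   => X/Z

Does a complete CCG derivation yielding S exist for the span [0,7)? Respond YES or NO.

[0,7] S   <
  [0,6] PP\S   <
    [0,1] "idea" : N
    [1,6] (PP\S)\N   >
      [1,2] "city" : ((PP\S)\N)/N
      [2,6] N   <
        [2,4] S\N   <
          [2,3] "found" : NP
          [3,4] "on" : (S\N)\NP
        [4,6] N\(S\N)   <
          [4,5] "often" : N
          [5,6] "bone" : (N\(S\N))\N
  [6,7] "ate" : S\(PP\S)

YES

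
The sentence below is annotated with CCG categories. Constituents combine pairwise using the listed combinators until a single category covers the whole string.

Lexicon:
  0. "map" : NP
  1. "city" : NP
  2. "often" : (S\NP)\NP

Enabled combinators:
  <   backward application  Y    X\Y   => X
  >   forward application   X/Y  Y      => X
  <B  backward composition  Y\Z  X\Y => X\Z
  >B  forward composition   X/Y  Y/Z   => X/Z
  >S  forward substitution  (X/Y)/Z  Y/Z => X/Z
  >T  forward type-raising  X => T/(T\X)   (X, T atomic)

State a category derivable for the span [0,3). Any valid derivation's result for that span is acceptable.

S

[0,3] S   >
  [0,1] S/(S\NP)   >T
    [0,1] "map" : NP
  [1,3] S\NP   <
    [1,2] "city" : NP
    [2,3] "often" : (S\NP)\NP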